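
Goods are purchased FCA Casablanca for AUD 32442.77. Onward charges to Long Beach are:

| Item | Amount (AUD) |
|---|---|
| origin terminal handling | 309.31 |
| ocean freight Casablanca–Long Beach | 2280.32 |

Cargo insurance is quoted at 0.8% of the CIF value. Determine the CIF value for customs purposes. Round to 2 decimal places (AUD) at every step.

CIF value: AUD 35314.92

Let C be the CIF value. C = FCA price + pre-shipment costs + freight + 0.8% × C
C − 0.8% × C = 32442.77 + 309.31 + 2280.32
0.992 × C = 35032.40
C = 35032.40 / 0.992 = 35314.92
Insurance premium = 0.8% × 35314.92 = 282.52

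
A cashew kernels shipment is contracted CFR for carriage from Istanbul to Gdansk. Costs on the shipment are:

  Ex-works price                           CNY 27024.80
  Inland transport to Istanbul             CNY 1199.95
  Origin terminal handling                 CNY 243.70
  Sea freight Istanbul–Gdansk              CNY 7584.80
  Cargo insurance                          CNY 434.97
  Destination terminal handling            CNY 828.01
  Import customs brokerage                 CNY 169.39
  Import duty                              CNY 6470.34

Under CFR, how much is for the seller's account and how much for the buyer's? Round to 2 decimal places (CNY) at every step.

CFR: the seller pays costs through ocean freight to the destination port, but not insurance.
Seller's account: goods 27024.80 + inland to port 1199.95 + origin terminal 243.70 + freight 7584.80 = 36053.25
Buyer's account: insurance 434.97 + destination terminal 828.01 + brokerage 169.39 + duty 6470.34 = 7902.71

Seller: CNY 36053.25; buyer: CNY 7902.71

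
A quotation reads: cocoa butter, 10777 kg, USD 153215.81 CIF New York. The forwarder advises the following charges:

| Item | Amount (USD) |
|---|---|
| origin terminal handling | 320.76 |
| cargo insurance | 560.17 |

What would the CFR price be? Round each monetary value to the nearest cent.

CFR price: USD 152655.64

Not relevant to the conversion: origin terminal — on the seller under both CIF and CFR; already in the CIF price and stays in the CFR price.
From CIF to CFR, the seller no longer bears: insurance.
CFR price = 153215.81 − 560.17 = 152655.64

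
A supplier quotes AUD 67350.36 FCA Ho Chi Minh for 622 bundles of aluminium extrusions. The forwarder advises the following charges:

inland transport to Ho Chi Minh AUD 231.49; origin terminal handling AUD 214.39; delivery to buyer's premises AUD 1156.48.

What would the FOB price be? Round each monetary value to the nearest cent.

FOB price: AUD 67564.75

Not relevant to the conversion: inland to port — on the seller under both FCA and FOB; already in the FCA price and stays in the FOB price. delivery — on the buyer under both terms; not part of either seller's price.
From FCA to FOB, the seller additionally bears: origin terminal.
FOB price = 67350.36 + 214.39 = 67564.75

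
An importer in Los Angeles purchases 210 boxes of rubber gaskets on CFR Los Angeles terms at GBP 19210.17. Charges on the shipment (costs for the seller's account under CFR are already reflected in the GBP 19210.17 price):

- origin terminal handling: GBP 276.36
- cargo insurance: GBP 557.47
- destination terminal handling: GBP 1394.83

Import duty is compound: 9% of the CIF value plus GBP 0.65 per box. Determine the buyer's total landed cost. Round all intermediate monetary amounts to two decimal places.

CFR: the seller pays costs through ocean freight to the destination port, but not insurance.
Already in the invoice (seller's account under CFR): origin terminal — exclude.
CIF value = CFR price + insurance = 19210.17 + 557.47 = 19767.64
Ad valorem component: 19767.64 × 9% = 1779.09
Specific component: 210 × 0.65 = 136.50
Import duty = 1779.09 + 136.50 = 1915.59
Buyer bears: insurance 557.47 + destination terminal 1394.83 + duty 1915.59 = 3867.89
Landed cost = invoice 19210.17 + 3867.89 = 23078.06

Total landed cost: GBP 23078.06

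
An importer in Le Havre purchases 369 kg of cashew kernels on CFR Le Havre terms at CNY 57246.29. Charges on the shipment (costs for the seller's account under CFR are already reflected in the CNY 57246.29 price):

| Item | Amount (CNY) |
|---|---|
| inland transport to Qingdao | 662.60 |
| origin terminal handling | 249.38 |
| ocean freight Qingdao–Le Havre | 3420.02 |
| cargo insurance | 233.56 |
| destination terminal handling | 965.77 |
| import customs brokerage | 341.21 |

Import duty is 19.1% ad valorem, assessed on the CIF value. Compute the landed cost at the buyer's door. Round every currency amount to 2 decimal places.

CFR: the seller pays costs through ocean freight to the destination port, but not insurance.
Already in the invoice (seller's account under CFR): inland to port, origin terminal, freight — exclude.
CIF value = CFR price + insurance = 57246.29 + 233.56 = 57479.85
Import duty = 57479.85 × 19.1% = 10978.65
Buyer bears: insurance 233.56 + destination terminal 965.77 + brokerage 341.21 + duty 10978.65 = 12519.19
Landed cost = invoice 57246.29 + 12519.19 = 69765.48

Total landed cost: CNY 69765.48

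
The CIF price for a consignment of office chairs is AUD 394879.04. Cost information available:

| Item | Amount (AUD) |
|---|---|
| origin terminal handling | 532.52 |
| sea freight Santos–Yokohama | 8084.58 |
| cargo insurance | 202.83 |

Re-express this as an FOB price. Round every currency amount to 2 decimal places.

Not relevant to the conversion: origin terminal — on the seller under both CIF and FOB; already in the CIF price and stays in the FOB price.
From CIF to FOB, the seller no longer bears: freight, insurance.
FOB price = 394879.04 − 8084.58 − 202.83 = 386591.63

FOB price: AUD 386591.63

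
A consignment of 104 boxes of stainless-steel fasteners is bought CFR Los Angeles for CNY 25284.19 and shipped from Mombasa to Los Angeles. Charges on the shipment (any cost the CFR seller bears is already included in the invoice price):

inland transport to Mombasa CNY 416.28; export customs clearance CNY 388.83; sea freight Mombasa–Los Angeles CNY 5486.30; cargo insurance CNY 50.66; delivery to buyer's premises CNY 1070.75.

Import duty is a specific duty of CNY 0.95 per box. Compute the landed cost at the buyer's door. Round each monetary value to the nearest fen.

Total landed cost: CNY 26504.40

CFR: the seller pays costs through ocean freight to the destination port, but not insurance.
Already in the invoice (seller's account under CFR): inland to port, export clearance, freight — exclude.
CIF value = CFR price + insurance = 25284.19 + 50.66 = 25334.85
Import duty = 104 × 0.95 = 98.80
Buyer bears: insurance 50.66 + delivery 1070.75 + duty 98.80 = 1220.21
Landed cost = invoice 25284.19 + 1220.21 = 26504.40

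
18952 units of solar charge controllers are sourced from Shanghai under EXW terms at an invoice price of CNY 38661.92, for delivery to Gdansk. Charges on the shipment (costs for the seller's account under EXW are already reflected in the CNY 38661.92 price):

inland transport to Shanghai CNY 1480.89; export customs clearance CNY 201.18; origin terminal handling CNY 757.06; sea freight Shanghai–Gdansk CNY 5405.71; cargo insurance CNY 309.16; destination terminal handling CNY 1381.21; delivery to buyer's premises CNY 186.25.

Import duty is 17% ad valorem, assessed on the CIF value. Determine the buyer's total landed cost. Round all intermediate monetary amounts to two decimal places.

EXW: the seller makes goods available at their premises; the buyer bears all onward costs.
CIF value = EXW price + inland to port + export clearance + origin terminal + freight + insurance = 38661.92 + 1480.89 + 201.18 + 757.06 + 5405.71 + 309.16 = 46815.92
Import duty = 46815.92 × 17% = 7958.71
Buyer bears: inland to port 1480.89 + export clearance 201.18 + origin terminal 757.06 + freight 5405.71 + insurance 309.16 + destination terminal 1381.21 + delivery 186.25 + duty 7958.71 = 17680.17
Landed cost = invoice 38661.92 + 17680.17 = 56342.09

Total landed cost: CNY 56342.09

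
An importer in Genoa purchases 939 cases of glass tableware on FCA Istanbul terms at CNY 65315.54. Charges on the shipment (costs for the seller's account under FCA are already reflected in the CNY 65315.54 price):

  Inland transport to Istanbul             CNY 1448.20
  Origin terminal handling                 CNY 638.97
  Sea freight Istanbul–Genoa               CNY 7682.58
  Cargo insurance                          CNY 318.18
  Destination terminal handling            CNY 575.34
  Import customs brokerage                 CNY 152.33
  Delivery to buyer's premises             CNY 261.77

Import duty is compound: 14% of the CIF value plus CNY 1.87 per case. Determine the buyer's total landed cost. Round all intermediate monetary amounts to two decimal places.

Total landed cost: CNY 87054.38

FCA: the seller delivers export-cleared goods to the carrier; the buyer bears costs from that point.
Already in the invoice (seller's account under FCA): inland to port — exclude.
CIF value = FCA price + origin terminal + freight + insurance = 65315.54 + 638.97 + 7682.58 + 318.18 = 73955.27
Ad valorem component: 73955.27 × 14% = 10353.74
Specific component: 939 × 1.87 = 1755.93
Import duty = 10353.74 + 1755.93 = 12109.67
Buyer bears: origin terminal 638.97 + freight 7682.58 + insurance 318.18 + destination terminal 575.34 + brokerage 152.33 + delivery 261.77 + duty 12109.67 = 21738.84
Landed cost = invoice 65315.54 + 21738.84 = 87054.38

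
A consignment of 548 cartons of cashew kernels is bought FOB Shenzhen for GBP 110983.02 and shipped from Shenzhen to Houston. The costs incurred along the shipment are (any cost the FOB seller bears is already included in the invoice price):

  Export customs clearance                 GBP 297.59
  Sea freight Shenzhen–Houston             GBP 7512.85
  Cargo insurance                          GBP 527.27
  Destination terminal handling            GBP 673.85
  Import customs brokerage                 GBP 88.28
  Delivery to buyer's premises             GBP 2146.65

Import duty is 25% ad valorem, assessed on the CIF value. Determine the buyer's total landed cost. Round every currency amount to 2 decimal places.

FOB: the seller bears costs until goods are on board at the origin port; the buyer bears freight, insurance and all costs thereafter.
Already in the invoice (seller's account under FOB): export clearance — exclude.
CIF value = FOB price + freight + insurance = 110983.02 + 7512.85 + 527.27 = 119023.14
Import duty = 119023.14 × 25% = 29755.79
Buyer bears: freight 7512.85 + insurance 527.27 + destination terminal 673.85 + brokerage 88.28 + delivery 2146.65 + duty 29755.79 = 40704.69
Landed cost = invoice 110983.02 + 40704.69 = 151687.71

Total landed cost: GBP 151687.71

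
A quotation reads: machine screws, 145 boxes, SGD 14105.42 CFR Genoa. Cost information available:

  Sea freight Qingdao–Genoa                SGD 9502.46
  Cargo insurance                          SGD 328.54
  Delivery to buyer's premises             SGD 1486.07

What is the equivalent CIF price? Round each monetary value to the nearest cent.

Not relevant to the conversion: freight — on the seller under both CFR and CIF; already in the CFR price and stays in the CIF price. delivery — on the buyer under both terms; not part of either seller's price.
From CFR to CIF, the seller additionally bears: insurance.
CIF price = 14105.42 + 328.54 = 14433.96

CIF price: SGD 14433.96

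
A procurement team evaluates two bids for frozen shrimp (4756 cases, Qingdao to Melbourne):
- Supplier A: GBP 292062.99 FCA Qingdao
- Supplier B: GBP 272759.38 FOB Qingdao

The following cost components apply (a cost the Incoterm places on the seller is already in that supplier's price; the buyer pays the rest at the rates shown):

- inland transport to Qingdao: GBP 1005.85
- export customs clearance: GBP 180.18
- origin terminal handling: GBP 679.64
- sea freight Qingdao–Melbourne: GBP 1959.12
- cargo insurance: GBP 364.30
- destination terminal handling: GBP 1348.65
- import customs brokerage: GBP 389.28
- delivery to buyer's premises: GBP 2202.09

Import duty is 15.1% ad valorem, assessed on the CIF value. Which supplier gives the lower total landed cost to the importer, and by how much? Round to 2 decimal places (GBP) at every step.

Supplier A (FCA):
CIF value = FCA price + origin terminal + freight + insurance = 292062.99 + 679.64 + 1959.12 + 364.30 = 295066.05
Import duty = 295066.05 × 15.1% = 44554.97
Buyer bears (A): 679.64 + 1959.12 + 364.30 + 1348.65 + 389.28 + 2202.09 = 6943.08
Landed cost (A) = invoice 292062.99 + 6943.08 + duty 44554.97 = 343561.04
Supplier B (FOB):
CIF value = FOB price + freight + insurance = 272759.38 + 1959.12 + 364.30 = 275082.80
Import duty = 275082.80 × 15.1% = 41537.50
Buyer bears (B): 1959.12 + 364.30 + 1348.65 + 389.28 + 2202.09 = 6263.44
Landed cost (B) = invoice 272759.38 + 6263.44 + duty 41537.50 = 320560.32
Difference = |343561.04 − 320560.32| = 23000.72

Supplier B is cheaper by GBP 23000.72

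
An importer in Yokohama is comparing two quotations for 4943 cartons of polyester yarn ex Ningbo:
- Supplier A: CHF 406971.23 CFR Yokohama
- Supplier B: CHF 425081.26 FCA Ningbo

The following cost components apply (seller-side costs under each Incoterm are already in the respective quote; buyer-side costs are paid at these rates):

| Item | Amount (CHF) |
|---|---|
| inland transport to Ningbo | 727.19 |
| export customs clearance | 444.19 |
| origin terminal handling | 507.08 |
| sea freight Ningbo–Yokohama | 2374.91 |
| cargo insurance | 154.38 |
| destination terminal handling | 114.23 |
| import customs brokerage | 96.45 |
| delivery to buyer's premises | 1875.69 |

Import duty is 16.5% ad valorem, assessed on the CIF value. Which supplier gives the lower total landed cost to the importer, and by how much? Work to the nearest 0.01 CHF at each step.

Supplier A is cheaper by CHF 24455.70

Supplier A (CFR):
CIF value = CFR price + insurance = 406971.23 + 154.38 = 407125.61
Import duty = 407125.61 × 16.5% = 67175.73
Buyer bears (A): 154.38 + 114.23 + 96.45 + 1875.69 = 2240.75
Landed cost (A) = invoice 406971.23 + 2240.75 + duty 67175.73 = 476387.71
Supplier B (FCA):
CIF value = FCA price + origin terminal + freight + insurance = 425081.26 + 507.08 + 2374.91 + 154.38 = 428117.63
Import duty = 428117.63 × 16.5% = 70639.41
Buyer bears (B): 507.08 + 2374.91 + 154.38 + 114.23 + 96.45 + 1875.69 = 5122.74
Landed cost (B) = invoice 425081.26 + 5122.74 + duty 70639.41 = 500843.41
Difference = |476387.71 − 500843.41| = 24455.70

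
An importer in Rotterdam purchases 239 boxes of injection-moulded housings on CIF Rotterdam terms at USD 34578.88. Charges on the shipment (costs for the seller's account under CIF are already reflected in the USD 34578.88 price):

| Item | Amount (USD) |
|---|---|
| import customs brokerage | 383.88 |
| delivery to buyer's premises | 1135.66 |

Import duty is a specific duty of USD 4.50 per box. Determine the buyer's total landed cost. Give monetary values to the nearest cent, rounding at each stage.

Total landed cost: USD 37173.92

CIF: the seller pays costs through ocean freight and marine insurance to the destination port.
The CIF price already equals the CIF value: 34578.88
Import duty = 239 × 4.50 = 1075.50
Buyer bears: brokerage 383.88 + delivery 1135.66 + duty 1075.50 = 2595.04
Landed cost = invoice 34578.88 + 2595.04 = 37173.92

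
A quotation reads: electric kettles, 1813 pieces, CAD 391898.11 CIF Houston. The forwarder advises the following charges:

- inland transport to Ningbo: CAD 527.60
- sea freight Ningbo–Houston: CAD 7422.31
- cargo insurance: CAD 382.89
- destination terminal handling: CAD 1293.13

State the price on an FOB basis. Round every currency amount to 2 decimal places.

Not relevant to the conversion: inland to port — on the seller under both CIF and FOB; already in the CIF price and stays in the FOB price. destination terminal — on the buyer under both terms; not part of either seller's price.
From CIF to FOB, the seller no longer bears: freight, insurance.
FOB price = 391898.11 − 7422.31 − 382.89 = 384092.91

FOB price: CAD 384092.91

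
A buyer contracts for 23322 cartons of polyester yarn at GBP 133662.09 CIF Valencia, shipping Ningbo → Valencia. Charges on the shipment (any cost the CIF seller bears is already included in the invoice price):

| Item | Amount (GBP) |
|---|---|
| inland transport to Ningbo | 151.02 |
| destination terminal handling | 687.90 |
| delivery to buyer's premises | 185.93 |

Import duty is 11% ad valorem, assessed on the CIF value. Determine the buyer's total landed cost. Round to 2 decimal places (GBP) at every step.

Total landed cost: GBP 149238.75

CIF: the seller pays costs through ocean freight and marine insurance to the destination port.
Already in the invoice (seller's account under CIF): inland to port — exclude.
The CIF price already equals the CIF value: 133662.09
Import duty = 133662.09 × 11% = 14702.83
Buyer bears: destination terminal 687.90 + delivery 185.93 + duty 14702.83 = 15576.66
Landed cost = invoice 133662.09 + 15576.66 = 149238.75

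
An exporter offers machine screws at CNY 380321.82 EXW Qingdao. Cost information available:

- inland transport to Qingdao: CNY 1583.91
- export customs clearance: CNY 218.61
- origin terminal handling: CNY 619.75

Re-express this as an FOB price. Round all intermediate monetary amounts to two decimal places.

From EXW to FOB, the seller additionally bears: inland to port, export clearance, origin terminal.
FOB price = 380321.82 + 1583.91 + 218.61 + 619.75 = 382744.09

FOB price: CNY 382744.09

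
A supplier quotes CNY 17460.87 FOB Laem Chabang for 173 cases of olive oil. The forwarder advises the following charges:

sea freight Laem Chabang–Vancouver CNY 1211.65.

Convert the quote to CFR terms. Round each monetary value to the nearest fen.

From FOB to CFR, the seller additionally bears: freight.
CFR price = 17460.87 + 1211.65 = 18672.52

CFR price: CNY 18672.52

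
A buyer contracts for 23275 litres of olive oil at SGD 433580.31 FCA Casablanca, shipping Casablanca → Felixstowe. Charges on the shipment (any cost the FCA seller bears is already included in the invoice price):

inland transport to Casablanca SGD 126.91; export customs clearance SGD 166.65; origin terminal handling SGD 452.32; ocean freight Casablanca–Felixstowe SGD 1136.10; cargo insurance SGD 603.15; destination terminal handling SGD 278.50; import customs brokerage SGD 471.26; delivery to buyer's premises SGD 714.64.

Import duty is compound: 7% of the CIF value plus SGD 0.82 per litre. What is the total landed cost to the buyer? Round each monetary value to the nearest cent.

Total landed cost: SGD 486825.81

FCA: the seller delivers export-cleared goods to the carrier; the buyer bears costs from that point.
Already in the invoice (seller's account under FCA): inland to port, export clearance — exclude.
CIF value = FCA price + origin terminal + freight + insurance = 433580.31 + 452.32 + 1136.10 + 603.15 = 435771.88
Ad valorem component: 435771.88 × 7% = 30504.03
Specific component: 23275 × 0.82 = 19085.50
Import duty = 30504.03 + 19085.50 = 49589.53
Buyer bears: origin terminal 452.32 + freight 1136.10 + insurance 603.15 + destination terminal 278.50 + brokerage 471.26 + delivery 714.64 + duty 49589.53 = 53245.50
Landed cost = invoice 433580.31 + 53245.50 = 486825.81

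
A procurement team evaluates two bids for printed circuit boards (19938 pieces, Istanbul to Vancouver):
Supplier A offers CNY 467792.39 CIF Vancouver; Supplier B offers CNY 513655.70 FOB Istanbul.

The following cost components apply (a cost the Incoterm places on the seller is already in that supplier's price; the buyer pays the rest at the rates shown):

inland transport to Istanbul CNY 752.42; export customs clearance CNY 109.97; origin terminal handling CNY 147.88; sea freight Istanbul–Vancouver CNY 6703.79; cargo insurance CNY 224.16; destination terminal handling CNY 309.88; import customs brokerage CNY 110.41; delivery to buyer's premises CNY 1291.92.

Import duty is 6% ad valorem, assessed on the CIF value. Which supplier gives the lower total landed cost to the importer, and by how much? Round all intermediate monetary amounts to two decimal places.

Supplier A (CIF):
The CIF price already equals the CIF value: 467792.39
Import duty = 467792.39 × 6% = 28067.54
Buyer bears (A): 309.88 + 110.41 + 1291.92 = 1712.21
Landed cost (A) = invoice 467792.39 + 1712.21 + duty 28067.54 = 497572.14
Supplier B (FOB):
CIF value = FOB price + freight + insurance = 513655.70 + 6703.79 + 224.16 = 520583.65
Import duty = 520583.65 × 6% = 31235.02
Buyer bears (B): 6703.79 + 224.16 + 309.88 + 110.41 + 1291.92 = 8640.16
Landed cost (B) = invoice 513655.70 + 8640.16 + duty 31235.02 = 553530.88
Difference = |497572.14 − 553530.88| = 55958.74

Supplier A is cheaper by CNY 55958.74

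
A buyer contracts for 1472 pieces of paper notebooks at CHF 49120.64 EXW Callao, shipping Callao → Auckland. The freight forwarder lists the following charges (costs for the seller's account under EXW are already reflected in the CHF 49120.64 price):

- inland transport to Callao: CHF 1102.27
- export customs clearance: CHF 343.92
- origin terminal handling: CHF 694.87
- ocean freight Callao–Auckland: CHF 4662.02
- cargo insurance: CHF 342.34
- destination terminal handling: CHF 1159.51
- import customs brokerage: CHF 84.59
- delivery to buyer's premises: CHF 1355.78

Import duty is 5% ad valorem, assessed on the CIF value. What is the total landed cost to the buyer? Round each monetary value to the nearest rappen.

Total landed cost: CHF 61679.24

EXW: the seller makes goods available at their premises; the buyer bears all onward costs.
CIF value = EXW price + inland to port + export clearance + origin terminal + freight + insurance = 49120.64 + 1102.27 + 343.92 + 694.87 + 4662.02 + 342.34 = 56266.06
Import duty = 56266.06 × 5% = 2813.30
Buyer bears: inland to port 1102.27 + export clearance 343.92 + origin terminal 694.87 + freight 4662.02 + insurance 342.34 + destination terminal 1159.51 + brokerage 84.59 + delivery 1355.78 + duty 2813.30 = 12558.60
Landed cost = invoice 49120.64 + 12558.60 = 61679.24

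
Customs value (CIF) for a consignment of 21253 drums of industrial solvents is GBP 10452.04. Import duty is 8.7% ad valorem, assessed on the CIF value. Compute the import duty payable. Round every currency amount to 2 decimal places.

Import duty: GBP 909.33

Import duty = 10452.04 × 8.7% = 909.33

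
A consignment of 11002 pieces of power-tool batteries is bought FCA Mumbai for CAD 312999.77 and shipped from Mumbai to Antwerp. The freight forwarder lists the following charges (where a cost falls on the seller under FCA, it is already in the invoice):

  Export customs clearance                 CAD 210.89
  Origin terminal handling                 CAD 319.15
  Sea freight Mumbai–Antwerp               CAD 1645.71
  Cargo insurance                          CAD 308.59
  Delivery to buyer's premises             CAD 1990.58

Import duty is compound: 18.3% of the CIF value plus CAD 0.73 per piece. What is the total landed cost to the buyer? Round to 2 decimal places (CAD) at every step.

FCA: the seller delivers export-cleared goods to the carrier; the buyer bears costs from that point.
Already in the invoice (seller's account under FCA): export clearance — exclude.
CIF value = FCA price + origin terminal + freight + insurance = 312999.77 + 319.15 + 1645.71 + 308.59 = 315273.22
Ad valorem component: 315273.22 × 18.3% = 57695.00
Specific component: 11002 × 0.73 = 8031.46
Import duty = 57695.00 + 8031.46 = 65726.46
Buyer bears: origin terminal 319.15 + freight 1645.71 + insurance 308.59 + delivery 1990.58 + duty 65726.46 = 69990.49
Landed cost = invoice 312999.77 + 69990.49 = 382990.26

Total landed cost: CAD 382990.26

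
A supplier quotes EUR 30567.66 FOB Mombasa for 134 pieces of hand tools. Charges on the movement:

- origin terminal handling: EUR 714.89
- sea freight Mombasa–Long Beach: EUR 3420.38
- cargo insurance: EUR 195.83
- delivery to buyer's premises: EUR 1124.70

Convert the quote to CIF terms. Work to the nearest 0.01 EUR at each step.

CIF price: EUR 34183.87

Not relevant to the conversion: origin terminal — on the seller under both FOB and CIF; already in the FOB price and stays in the CIF price. delivery — on the buyer under both terms; not part of either seller's price.
From FOB to CIF, the seller additionally bears: freight, insurance.
CIF price = 30567.66 + 3420.38 + 195.83 = 34183.87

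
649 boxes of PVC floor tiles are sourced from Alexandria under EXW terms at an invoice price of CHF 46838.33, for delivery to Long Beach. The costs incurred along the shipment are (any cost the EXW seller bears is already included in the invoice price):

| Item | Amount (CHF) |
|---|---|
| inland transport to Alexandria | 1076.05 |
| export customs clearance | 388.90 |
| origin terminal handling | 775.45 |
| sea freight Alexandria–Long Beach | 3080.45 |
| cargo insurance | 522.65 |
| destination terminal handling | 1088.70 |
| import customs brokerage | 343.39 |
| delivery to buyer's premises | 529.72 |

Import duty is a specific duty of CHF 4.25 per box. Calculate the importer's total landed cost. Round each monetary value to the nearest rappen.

EXW: the seller makes goods available at their premises; the buyer bears all onward costs.
CIF value = EXW price + inland to port + export clearance + origin terminal + freight + insurance = 46838.33 + 1076.05 + 388.90 + 775.45 + 3080.45 + 522.65 = 52681.83
Import duty = 649 × 4.25 = 2758.25
Buyer bears: inland to port 1076.05 + export clearance 388.90 + origin terminal 775.45 + freight 3080.45 + insurance 522.65 + destination terminal 1088.70 + brokerage 343.39 + delivery 529.72 + duty 2758.25 = 10563.56
Landed cost = invoice 46838.33 + 10563.56 = 57401.89

Total landed cost: CHF 57401.89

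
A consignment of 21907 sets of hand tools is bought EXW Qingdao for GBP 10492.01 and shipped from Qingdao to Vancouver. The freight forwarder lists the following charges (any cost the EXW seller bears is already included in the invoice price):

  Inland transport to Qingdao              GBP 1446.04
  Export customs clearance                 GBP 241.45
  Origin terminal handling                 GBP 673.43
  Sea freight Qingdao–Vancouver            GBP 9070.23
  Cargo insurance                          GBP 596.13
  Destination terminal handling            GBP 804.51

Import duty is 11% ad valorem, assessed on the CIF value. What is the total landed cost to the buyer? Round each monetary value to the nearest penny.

EXW: the seller makes goods available at their premises; the buyer bears all onward costs.
CIF value = EXW price + inland to port + export clearance + origin terminal + freight + insurance = 10492.01 + 1446.04 + 241.45 + 673.43 + 9070.23 + 596.13 = 22519.29
Import duty = 22519.29 × 11% = 2477.12
Buyer bears: inland to port 1446.04 + export clearance 241.45 + origin terminal 673.43 + freight 9070.23 + insurance 596.13 + destination terminal 804.51 + duty 2477.12 = 15308.91
Landed cost = invoice 10492.01 + 15308.91 = 25800.92

Total landed cost: GBP 25800.92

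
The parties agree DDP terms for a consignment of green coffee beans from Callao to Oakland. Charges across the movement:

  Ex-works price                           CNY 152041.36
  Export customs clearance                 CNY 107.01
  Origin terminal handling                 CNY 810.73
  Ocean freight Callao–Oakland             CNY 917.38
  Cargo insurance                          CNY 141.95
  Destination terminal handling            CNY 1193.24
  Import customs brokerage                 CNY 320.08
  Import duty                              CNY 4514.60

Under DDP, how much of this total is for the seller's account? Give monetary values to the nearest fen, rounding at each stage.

DDP: the seller bears all costs including import duty.
Seller's account: goods 152041.36 + export clearance 107.01 + origin terminal 810.73 + freight 917.38 + insurance 141.95 + destination terminal 1193.24 + brokerage 320.08 + duty 4514.60 = 160046.35
Buyer's account: 0.00

Seller's account: CNY 160046.35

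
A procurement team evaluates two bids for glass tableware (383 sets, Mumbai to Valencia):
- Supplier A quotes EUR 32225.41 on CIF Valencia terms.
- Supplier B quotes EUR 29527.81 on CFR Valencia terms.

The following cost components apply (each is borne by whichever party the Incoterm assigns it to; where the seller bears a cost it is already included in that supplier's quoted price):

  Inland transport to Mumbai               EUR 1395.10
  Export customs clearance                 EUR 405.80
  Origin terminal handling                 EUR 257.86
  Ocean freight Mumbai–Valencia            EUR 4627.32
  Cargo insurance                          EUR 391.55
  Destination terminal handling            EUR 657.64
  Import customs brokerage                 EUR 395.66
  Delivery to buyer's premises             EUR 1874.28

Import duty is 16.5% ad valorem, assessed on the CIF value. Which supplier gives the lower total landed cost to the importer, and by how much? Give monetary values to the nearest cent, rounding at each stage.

Supplier A (CIF):
The CIF price already equals the CIF value: 32225.41
Import duty = 32225.41 × 16.5% = 5317.19
Buyer bears (A): 657.64 + 395.66 + 1874.28 = 2927.58
Landed cost (A) = invoice 32225.41 + 2927.58 + duty 5317.19 = 40470.18
Supplier B (CFR):
CIF value = CFR price + insurance = 29527.81 + 391.55 = 29919.36
Import duty = 29919.36 × 16.5% = 4936.69
Buyer bears (B): 391.55 + 657.64 + 395.66 + 1874.28 = 3319.13
Landed cost (B) = invoice 29527.81 + 3319.13 + duty 4936.69 = 37783.63
Difference = |40470.18 − 37783.63| = 2686.55

Supplier B is cheaper by EUR 2686.55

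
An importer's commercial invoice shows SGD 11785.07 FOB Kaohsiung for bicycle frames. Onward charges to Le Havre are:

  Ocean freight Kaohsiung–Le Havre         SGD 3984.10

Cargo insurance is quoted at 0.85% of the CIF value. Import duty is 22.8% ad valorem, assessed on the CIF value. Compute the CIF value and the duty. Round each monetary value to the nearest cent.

CIF value: SGD 15904.36; import duty: SGD 3626.19

Let C be the CIF value. C = FOB price + freight + 0.85% × C
C − 0.85% × C = 11785.07 + 3984.10
0.9915 × C = 15769.17
C = 15769.17 / 0.9915 = 15904.36
Insurance premium = 0.85% × 15904.36 = 135.19
Import duty = 15904.36 × 22.8% = 3626.19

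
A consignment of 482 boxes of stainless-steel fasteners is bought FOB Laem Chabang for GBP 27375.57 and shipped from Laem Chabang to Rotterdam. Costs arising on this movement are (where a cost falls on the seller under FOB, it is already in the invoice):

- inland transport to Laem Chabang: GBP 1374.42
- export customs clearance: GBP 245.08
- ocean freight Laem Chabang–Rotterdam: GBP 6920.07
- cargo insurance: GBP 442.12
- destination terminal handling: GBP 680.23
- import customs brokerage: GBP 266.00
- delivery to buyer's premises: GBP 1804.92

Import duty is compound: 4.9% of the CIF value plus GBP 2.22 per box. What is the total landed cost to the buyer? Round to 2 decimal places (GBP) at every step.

Total landed cost: GBP 40261.10

FOB: the seller bears costs until goods are on board at the origin port; the buyer bears freight, insurance and all costs thereafter.
Already in the invoice (seller's account under FOB): inland to port, export clearance — exclude.
CIF value = FOB price + freight + insurance = 27375.57 + 6920.07 + 442.12 = 34737.76
Ad valorem component: 34737.76 × 4.9% = 1702.15
Specific component: 482 × 2.22 = 1070.04
Import duty = 1702.15 + 1070.04 = 2772.19
Buyer bears: freight 6920.07 + insurance 442.12 + destination terminal 680.23 + brokerage 266.00 + delivery 1804.92 + duty 2772.19 = 12885.53
Landed cost = invoice 27375.57 + 12885.53 = 40261.10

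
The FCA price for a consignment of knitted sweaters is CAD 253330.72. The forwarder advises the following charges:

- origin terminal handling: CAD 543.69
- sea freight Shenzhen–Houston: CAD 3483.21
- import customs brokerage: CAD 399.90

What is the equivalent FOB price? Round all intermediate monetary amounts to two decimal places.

Not relevant to the conversion: brokerage, freight — on the buyer under both terms; not part of either seller's price.
From FCA to FOB, the seller additionally bears: origin terminal.
FOB price = 253330.72 + 543.69 = 253874.41

FOB price: CAD 253874.41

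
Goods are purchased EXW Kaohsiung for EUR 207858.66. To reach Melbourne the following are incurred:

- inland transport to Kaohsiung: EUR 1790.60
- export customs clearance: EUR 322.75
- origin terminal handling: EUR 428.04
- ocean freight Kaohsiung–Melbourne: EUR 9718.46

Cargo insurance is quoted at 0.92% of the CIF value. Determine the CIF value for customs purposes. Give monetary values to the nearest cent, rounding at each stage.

Let C be the CIF value. C = EXW price + pre-shipment costs + freight + 0.92% × C
C − 0.92% × C = 207858.66 + 1790.60 + 322.75 + 428.04 + 9718.46
0.9908 × C = 220118.51
C = 220118.51 / 0.9908 = 222162.40
Insurance premium = 0.92% × 222162.40 = 2043.89

CIF value: EUR 222162.40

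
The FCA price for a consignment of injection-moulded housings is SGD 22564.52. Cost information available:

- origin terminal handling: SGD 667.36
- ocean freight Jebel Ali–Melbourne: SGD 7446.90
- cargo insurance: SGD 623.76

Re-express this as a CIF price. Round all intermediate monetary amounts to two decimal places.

From FCA to CIF, the seller additionally bears: origin terminal, freight, insurance.
CIF price = 22564.52 + 667.36 + 7446.90 + 623.76 = 31302.54

CIF price: SGD 31302.54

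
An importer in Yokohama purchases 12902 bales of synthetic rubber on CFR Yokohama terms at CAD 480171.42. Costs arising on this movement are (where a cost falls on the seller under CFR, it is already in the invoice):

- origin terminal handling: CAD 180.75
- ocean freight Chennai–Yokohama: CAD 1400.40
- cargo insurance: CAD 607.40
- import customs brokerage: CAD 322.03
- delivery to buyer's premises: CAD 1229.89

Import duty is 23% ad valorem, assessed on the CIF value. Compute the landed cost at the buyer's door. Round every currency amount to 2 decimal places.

Total landed cost: CAD 592909.87

CFR: the seller pays costs through ocean freight to the destination port, but not insurance.
Already in the invoice (seller's account under CFR): origin terminal, freight — exclude.
CIF value = CFR price + insurance = 480171.42 + 607.40 = 480778.82
Import duty = 480778.82 × 23% = 110579.13
Buyer bears: insurance 607.40 + brokerage 322.03 + delivery 1229.89 + duty 110579.13 = 112738.45
Landed cost = invoice 480171.42 + 112738.45 = 592909.87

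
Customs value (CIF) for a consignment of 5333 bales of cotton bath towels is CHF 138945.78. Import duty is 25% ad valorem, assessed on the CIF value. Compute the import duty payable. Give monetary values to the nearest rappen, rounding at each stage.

Import duty = 138945.78 × 25% = 34736.45

Import duty: CHF 34736.45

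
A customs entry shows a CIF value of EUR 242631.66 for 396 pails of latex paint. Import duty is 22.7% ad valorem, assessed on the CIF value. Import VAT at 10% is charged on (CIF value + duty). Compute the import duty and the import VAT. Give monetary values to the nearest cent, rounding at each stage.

Import duty = 242631.66 × 22.7% = 55077.39
VAT base = CIF + duty = 242631.66 + 55077.39 = 297709.05
Import VAT = 297709.05 × 10% = 29770.91

Import duty: EUR 55077.39; import VAT: EUR 29770.91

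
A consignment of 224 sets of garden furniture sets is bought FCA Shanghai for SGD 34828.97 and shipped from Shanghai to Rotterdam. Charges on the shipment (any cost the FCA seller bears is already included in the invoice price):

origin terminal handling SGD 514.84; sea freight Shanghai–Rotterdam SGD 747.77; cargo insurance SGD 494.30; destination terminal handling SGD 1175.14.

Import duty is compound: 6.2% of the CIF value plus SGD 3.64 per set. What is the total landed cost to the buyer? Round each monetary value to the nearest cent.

FCA: the seller delivers export-cleared goods to the carrier; the buyer bears costs from that point.
CIF value = FCA price + origin terminal + freight + insurance = 34828.97 + 514.84 + 747.77 + 494.30 = 36585.88
Ad valorem component: 36585.88 × 6.2% = 2268.32
Specific component: 224 × 3.64 = 815.36
Import duty = 2268.32 + 815.36 = 3083.68
Buyer bears: origin terminal 514.84 + freight 747.77 + insurance 494.30 + destination terminal 1175.14 + duty 3083.68 = 6015.73
Landed cost = invoice 34828.97 + 6015.73 = 40844.70

Total landed cost: SGD 40844.70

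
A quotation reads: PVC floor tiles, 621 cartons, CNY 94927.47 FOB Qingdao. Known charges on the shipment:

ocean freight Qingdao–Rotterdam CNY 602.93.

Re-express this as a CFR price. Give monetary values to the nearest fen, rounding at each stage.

From FOB to CFR, the seller additionally bears: freight.
CFR price = 94927.47 + 602.93 = 95530.40

CFR price: CNY 95530.40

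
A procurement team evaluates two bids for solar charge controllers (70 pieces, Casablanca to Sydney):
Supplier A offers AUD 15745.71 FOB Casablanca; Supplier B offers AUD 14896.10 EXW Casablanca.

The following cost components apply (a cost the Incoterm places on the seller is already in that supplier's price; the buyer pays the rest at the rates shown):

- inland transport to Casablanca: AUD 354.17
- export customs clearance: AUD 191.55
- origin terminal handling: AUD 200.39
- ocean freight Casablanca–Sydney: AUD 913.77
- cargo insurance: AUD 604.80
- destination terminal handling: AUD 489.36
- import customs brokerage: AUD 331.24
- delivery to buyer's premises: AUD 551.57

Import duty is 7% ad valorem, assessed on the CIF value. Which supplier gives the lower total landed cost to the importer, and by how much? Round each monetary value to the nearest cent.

Supplier A (FOB):
CIF value = FOB price + freight + insurance = 15745.71 + 913.77 + 604.80 = 17264.28
Import duty = 17264.28 × 7% = 1208.50
Buyer bears (A): 913.77 + 604.80 + 489.36 + 331.24 + 551.57 = 2890.74
Landed cost (A) = invoice 15745.71 + 2890.74 + duty 1208.50 = 19844.95
Supplier B (EXW):
CIF value = EXW price + inland to port + export clearance + origin terminal + freight + insurance = 14896.10 + 354.17 + 191.55 + 200.39 + 913.77 + 604.80 = 17160.78
Import duty = 17160.78 × 7% = 1201.25
Buyer bears (B): 354.17 + 191.55 + 200.39 + 913.77 + 604.80 + 489.36 + 331.24 + 551.57 = 3636.85
Landed cost (B) = invoice 14896.10 + 3636.85 + duty 1201.25 = 19734.20
Difference = |19844.95 − 19734.20| = 110.75

Supplier B is cheaper by AUD 110.75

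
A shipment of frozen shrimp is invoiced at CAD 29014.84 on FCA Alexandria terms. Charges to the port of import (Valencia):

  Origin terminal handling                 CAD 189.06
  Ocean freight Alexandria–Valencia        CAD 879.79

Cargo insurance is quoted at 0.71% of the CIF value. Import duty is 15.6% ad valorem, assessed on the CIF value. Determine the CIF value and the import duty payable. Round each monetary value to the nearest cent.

Let C be the CIF value. C = FCA price + pre-shipment costs + freight + 0.71% × C
C − 0.71% × C = 29014.84 + 189.06 + 879.79
0.9929 × C = 30083.69
C = 30083.69 / 0.9929 = 30298.81
Insurance premium = 0.71% × 30298.81 = 215.12
Import duty = 30298.81 × 15.6% = 4726.61

CIF value: CAD 30298.81; import duty: CAD 4726.61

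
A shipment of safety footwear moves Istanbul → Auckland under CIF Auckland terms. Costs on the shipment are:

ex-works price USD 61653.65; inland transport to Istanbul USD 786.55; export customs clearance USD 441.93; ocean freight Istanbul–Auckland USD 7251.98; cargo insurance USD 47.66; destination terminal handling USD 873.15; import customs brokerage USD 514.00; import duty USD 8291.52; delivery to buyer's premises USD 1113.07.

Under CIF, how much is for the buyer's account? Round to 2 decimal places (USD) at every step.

Buyer's account: USD 10791.74

CIF: the seller pays costs through ocean freight and marine insurance to the destination port.
Seller's account: goods 61653.65 + inland to port 786.55 + export clearance 441.93 + freight 7251.98 + insurance 47.66 = 70181.77
Buyer's account: destination terminal 873.15 + brokerage 514.00 + duty 8291.52 + delivery 1113.07 = 10791.74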